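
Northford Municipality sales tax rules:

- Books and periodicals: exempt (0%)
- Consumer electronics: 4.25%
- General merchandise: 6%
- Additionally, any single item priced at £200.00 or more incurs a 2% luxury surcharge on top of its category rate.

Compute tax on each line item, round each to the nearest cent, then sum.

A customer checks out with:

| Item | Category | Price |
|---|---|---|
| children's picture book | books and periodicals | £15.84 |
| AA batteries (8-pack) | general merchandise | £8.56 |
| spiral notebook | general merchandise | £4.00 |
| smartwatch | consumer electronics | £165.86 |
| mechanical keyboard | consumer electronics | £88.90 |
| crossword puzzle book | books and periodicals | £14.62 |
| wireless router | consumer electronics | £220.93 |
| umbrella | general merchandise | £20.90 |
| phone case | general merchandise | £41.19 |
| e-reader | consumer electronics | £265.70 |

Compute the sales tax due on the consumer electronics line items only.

£41.25

Smartwatch £165.86: consumer electronics → 4.25% → £7.05
Mechanical keyboard £88.90: consumer electronics → 4.25% → £3.78
Wireless router £220.93: consumer electronics → 4.25% + 2% surcharge = 6.25% → £13.81
E-reader £265.70: consumer electronics → 4.25% + 2% surcharge = 6.25% → £16.61
Tax on consumer electronics = £7.05 + £3.78 + £13.81 + £16.61 = £41.25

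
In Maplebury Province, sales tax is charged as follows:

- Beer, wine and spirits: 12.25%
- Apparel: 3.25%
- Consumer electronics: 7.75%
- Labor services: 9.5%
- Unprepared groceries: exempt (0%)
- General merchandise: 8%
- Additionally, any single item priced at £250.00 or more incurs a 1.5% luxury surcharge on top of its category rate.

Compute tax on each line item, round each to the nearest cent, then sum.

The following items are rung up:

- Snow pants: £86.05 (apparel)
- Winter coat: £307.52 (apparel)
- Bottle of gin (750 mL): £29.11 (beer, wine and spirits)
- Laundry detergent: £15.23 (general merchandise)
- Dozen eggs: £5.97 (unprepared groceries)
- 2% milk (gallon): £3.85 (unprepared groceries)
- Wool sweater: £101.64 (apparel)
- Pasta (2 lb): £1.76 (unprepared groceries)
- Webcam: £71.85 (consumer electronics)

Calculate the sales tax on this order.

£31.07

Snow pants £86.05: apparel → 3.25% → £2.80
Winter coat £307.52: apparel → 3.25% + 1.5% surcharge = 4.75% → £14.61
Bottle of gin (750 mL) £29.11: beer, wine and spirits → 12.25% → £3.57
Laundry detergent £15.23: general merchandise → 8% → £1.22
Dozen eggs £5.97: unprepared groceries → 0% → £0.00
2% milk (gallon) £3.85: unprepared groceries → 0% → £0.00
Wool sweater £101.64: apparel → 3.25% → £3.30
Pasta (2 lb) £1.76: unprepared groceries → 0% → £0.00
Webcam £71.85: consumer electronics → 7.75% → £5.57
Total tax = £2.80 + £14.61 + £3.57 + £1.22 + £3.30 + £5.57 = £31.07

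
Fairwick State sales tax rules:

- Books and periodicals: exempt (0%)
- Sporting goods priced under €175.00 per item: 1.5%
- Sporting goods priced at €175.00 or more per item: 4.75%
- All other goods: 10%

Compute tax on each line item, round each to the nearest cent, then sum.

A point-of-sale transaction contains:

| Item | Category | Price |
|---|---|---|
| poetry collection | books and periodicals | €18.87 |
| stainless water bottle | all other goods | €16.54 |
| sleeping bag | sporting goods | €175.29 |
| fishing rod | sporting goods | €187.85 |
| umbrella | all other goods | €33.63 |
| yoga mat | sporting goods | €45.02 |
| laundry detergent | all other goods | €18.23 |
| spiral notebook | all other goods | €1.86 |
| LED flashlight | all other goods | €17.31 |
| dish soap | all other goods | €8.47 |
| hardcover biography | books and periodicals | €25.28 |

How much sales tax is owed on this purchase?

€27.53

Poetry collection €18.87: books and periodicals → 0% → €0.00
Stainless water bottle €16.54: all other goods → 10% → €1.65
Sleeping bag €175.29: sporting goods, €175.00 or more → 4.75% → €8.33
Fishing rod €187.85: sporting goods, €175.00 or more → 4.75% → €8.92
Umbrella €33.63: all other goods → 10% → €3.36
Yoga mat €45.02: sporting goods, under €175.00 → 1.5% → €0.68
Laundry detergent €18.23: all other goods → 10% → €1.82
Spiral notebook €1.86: all other goods → 10% → €0.19
LED flashlight €17.31: all other goods → 10% → €1.73
Dish soap €8.47: all other goods → 10% → €0.85
Hardcover biography €25.28: books and periodicals → 0% → €0.00
Total tax = €1.65 + €8.33 + €8.92 + €3.36 + €0.68 + €1.82 + €0.19 + €1.73 + €0.85 = €27.53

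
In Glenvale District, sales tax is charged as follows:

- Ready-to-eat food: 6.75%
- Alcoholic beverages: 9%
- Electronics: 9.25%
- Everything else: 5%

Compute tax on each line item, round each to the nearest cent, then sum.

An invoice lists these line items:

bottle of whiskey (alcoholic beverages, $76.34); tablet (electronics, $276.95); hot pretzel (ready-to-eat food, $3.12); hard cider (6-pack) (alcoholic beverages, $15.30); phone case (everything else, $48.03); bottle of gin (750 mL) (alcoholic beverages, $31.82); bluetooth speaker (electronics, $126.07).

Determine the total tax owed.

Bottle of whiskey $76.34: alcoholic beverages → 9% → $6.87
Tablet $276.95: electronics → 9.25% → $25.62
Hot pretzel $3.12: ready-to-eat food → 6.75% → $0.21
Hard cider (6-pack) $15.30: alcoholic beverages → 9% → $1.38
Phone case $48.03: everything else → 5% → $2.40
Bottle of gin (750 mL) $31.82: alcoholic beverages → 9% → $2.86
Bluetooth speaker $126.07: electronics → 9.25% → $11.66
Total tax = $6.87 + $25.62 + $0.21 + $1.38 + $2.40 + $2.86 + $11.66 = $51.00

$51.00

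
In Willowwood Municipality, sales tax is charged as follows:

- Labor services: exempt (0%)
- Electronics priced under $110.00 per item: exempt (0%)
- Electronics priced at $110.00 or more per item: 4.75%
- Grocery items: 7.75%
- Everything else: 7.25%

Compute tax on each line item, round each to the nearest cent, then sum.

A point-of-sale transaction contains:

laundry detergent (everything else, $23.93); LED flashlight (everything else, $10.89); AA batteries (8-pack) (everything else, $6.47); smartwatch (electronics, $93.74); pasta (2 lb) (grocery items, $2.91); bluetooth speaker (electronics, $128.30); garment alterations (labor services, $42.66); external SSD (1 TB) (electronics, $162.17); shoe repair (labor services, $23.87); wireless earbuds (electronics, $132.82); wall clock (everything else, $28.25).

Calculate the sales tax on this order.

Laundry detergent $23.93: everything else → 7.25% → $1.73
LED flashlight $10.89: everything else → 7.25% → $0.79
AA batteries (8-pack) $6.47: everything else → 7.25% → $0.47
Smartwatch $93.74: electronics, under $110.00 → 0% → $0.00
Pasta (2 lb) $2.91: grocery items → 7.75% → $0.23
Bluetooth speaker $128.30: electronics, $110.00 or more → 4.75% → $6.09
Garment alterations $42.66: labor services → 0% → $0.00
External SSD (1 TB) $162.17: electronics, $110.00 or more → 4.75% → $7.70
Shoe repair $23.87: labor services → 0% → $0.00
Wireless earbuds $132.82: electronics, $110.00 or more → 4.75% → $6.31
Wall clock $28.25: everything else → 7.25% → $2.05
Total tax = $1.73 + $0.79 + $0.47 + $0.23 + $6.09 + $7.70 + $6.31 + $2.05 = $25.37

$25.37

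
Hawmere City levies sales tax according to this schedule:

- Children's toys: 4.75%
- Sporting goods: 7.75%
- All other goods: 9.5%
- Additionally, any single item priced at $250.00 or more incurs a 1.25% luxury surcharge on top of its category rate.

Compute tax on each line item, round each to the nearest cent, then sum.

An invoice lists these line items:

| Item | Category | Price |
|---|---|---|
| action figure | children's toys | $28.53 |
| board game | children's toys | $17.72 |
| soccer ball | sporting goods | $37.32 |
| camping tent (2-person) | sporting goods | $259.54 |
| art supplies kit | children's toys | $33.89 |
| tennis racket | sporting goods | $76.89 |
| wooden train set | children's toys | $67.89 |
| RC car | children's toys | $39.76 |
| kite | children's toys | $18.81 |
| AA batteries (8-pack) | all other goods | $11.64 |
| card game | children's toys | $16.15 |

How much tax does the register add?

Action figure $28.53: children's toys → 4.75% → $1.36
Board game $17.72: children's toys → 4.75% → $0.84
Soccer ball $37.32: sporting goods → 7.75% → $2.89
Camping tent (2-person) $259.54: sporting goods → 7.75% + 1.25% surcharge = 9% → $23.36
Art supplies kit $33.89: children's toys → 4.75% → $1.61
Tennis racket $76.89: sporting goods → 7.75% → $5.96
Wooden train set $67.89: children's toys → 4.75% → $3.22
RC car $39.76: children's toys → 4.75% → $1.89
Kite $18.81: children's toys → 4.75% → $0.89
AA batteries (8-pack) $11.64: all other goods → 9.5% → $1.11
Card game $16.15: children's toys → 4.75% → $0.77
Total tax = $1.36 + $0.84 + $2.89 + $23.36 + $1.61 + $5.96 + $3.22 + $1.89 + $0.89 + $1.11 + $0.77 = $43.90

$43.90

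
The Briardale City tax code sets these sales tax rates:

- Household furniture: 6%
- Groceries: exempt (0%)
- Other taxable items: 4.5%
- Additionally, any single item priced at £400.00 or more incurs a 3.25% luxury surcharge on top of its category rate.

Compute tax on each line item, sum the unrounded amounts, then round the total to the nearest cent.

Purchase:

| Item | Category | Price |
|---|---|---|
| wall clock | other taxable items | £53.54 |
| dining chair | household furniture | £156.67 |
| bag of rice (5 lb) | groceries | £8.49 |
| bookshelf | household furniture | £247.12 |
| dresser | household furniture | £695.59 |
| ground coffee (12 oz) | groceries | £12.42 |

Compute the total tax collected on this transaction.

£90.98

Wall clock £53.54: other taxable items → 4.5% → £2.4093
Dining chair £156.67: household furniture → 6% → £9.4002
Bag of rice (5 lb) £8.49: groceries → 0% → £0.00
Bookshelf £247.12: household furniture → 6% → £14.8272
Dresser £695.59: household furniture → 6% + 3.25% surcharge = 9.25% → £64.342075
Ground coffee (12 oz) £12.42: groceries → 0% → £0.00
Unrounded tax sum = £90.978775 → £90.98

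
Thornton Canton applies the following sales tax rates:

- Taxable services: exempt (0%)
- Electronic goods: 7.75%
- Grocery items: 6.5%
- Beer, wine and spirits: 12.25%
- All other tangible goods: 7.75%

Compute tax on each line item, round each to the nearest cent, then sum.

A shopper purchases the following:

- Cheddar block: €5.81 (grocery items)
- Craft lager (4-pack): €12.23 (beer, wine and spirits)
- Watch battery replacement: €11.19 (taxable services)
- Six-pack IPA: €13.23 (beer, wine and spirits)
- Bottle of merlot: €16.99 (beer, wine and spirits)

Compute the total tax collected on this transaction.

€5.58

Cheddar block €5.81: grocery items → 6.5% → €0.38
Craft lager (4-pack) €12.23: beer, wine and spirits → 12.25% → €1.50
Watch battery replacement €11.19: taxable services → 0% → €0.00
Six-pack IPA €13.23: beer, wine and spirits → 12.25% → €1.62
Bottle of merlot €16.99: beer, wine and spirits → 12.25% → €2.08
Total tax = €0.38 + €1.50 + €1.62 + €2.08 = €5.58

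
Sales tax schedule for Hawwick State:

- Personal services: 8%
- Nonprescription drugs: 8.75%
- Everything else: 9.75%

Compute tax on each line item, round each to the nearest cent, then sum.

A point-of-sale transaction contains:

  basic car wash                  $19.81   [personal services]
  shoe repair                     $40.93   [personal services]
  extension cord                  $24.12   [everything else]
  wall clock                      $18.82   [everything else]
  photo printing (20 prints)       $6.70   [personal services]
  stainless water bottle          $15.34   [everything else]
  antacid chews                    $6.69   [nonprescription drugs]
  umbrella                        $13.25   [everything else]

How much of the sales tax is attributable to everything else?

Extension cord $24.12: everything else → 9.75% → $2.35
Wall clock $18.82: everything else → 9.75% → $1.83
Stainless water bottle $15.34: everything else → 9.75% → $1.50
Umbrella $13.25: everything else → 9.75% → $1.29
Tax on everything else = $2.35 + $1.83 + $1.50 + $1.29 = $6.97

$6.97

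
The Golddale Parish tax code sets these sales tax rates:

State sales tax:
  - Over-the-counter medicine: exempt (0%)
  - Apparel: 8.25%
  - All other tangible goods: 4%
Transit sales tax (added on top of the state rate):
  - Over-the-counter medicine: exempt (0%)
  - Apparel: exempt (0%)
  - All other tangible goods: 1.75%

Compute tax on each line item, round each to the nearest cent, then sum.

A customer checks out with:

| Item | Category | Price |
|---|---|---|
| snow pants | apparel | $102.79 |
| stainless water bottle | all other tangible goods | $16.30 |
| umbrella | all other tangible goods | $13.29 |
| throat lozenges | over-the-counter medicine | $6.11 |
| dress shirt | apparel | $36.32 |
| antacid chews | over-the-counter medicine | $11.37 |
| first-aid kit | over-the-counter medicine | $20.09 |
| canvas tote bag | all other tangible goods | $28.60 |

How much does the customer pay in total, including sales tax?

$249.69

Snow pants $102.79: apparel → 8.25% + 0% transit = 8.25% → $8.48
Stainless water bottle $16.30: all other tangible goods → 4% + 1.75% transit = 5.75% → $0.94
Umbrella $13.29: all other tangible goods → 4% + 1.75% transit = 5.75% → $0.76
Throat lozenges $6.11: over-the-counter medicine → 0% + 0% transit = 0% → $0.00
Dress shirt $36.32: apparel → 8.25% + 0% transit = 8.25% → $3.00
Antacid chews $11.37: over-the-counter medicine → 0% + 0% transit = 0% → $0.00
First-aid kit $20.09: over-the-counter medicine → 0% + 0% transit = 0% → $0.00
Canvas tote bag $28.60: all other tangible goods → 4% + 1.75% transit = 5.75% → $1.64
Subtotal = $234.87; tax = $14.82; total due = $249.69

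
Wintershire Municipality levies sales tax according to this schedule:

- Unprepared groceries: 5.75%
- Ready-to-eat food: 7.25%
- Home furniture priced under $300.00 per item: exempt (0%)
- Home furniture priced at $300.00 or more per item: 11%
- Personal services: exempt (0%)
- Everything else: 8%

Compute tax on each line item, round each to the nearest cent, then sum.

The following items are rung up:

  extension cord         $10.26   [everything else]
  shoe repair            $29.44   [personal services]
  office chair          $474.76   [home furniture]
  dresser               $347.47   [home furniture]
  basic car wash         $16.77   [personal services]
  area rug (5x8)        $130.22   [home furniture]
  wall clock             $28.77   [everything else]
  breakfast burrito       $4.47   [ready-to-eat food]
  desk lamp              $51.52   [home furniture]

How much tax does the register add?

Extension cord $10.26: everything else → 8% → $0.82
Shoe repair $29.44: personal services → 0% → $0.00
Office chair $474.76: home furniture, $300.00 or more → 11% → $52.22
Dresser $347.47: home furniture, $300.00 or more → 11% → $38.22
Basic car wash $16.77: personal services → 0% → $0.00
Area rug (5x8) $130.22: home furniture, under $300.00 → 0% → $0.00
Wall clock $28.77: everything else → 8% → $2.30
Breakfast burrito $4.47: ready-to-eat food → 7.25% → $0.32
Desk lamp $51.52: home furniture, under $300.00 → 0% → $0.00
Total tax = $0.82 + $52.22 + $38.22 + $2.30 + $0.32 = $93.88

$93.88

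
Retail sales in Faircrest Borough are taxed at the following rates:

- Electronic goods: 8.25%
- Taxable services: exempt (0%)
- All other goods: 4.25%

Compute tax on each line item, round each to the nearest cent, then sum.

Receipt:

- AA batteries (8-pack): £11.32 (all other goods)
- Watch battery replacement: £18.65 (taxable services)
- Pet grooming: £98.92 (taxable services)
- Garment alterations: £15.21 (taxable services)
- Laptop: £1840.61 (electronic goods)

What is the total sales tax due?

£152.33

AA batteries (8-pack) £11.32: all other goods → 4.25% → £0.48
Watch battery replacement £18.65: taxable services → 0% → £0.00
Pet grooming £98.92: taxable services → 0% → £0.00
Garment alterations £15.21: taxable services → 0% → £0.00
Laptop £1840.61: electronic goods → 8.25% → £151.85
Total tax = £0.48 + £151.85 = £152.33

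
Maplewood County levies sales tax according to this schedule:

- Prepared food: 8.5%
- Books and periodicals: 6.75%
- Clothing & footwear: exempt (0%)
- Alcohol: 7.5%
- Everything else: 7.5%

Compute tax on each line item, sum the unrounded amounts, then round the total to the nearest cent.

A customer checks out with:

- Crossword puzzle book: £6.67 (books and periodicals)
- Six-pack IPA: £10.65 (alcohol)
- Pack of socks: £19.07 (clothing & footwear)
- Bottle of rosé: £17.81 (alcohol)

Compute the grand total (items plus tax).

Crossword puzzle book £6.67: books and periodicals → 6.75% → £0.450225
Six-pack IPA £10.65: alcohol → 7.5% → £0.79875
Pack of socks £19.07: clothing & footwear → 0% → £0.00
Bottle of rosé £17.81: alcohol → 7.5% → £1.33575
Subtotal = £54.20; unrounded tax = £2.584725 → £2.58; total due = £56.78

£56.78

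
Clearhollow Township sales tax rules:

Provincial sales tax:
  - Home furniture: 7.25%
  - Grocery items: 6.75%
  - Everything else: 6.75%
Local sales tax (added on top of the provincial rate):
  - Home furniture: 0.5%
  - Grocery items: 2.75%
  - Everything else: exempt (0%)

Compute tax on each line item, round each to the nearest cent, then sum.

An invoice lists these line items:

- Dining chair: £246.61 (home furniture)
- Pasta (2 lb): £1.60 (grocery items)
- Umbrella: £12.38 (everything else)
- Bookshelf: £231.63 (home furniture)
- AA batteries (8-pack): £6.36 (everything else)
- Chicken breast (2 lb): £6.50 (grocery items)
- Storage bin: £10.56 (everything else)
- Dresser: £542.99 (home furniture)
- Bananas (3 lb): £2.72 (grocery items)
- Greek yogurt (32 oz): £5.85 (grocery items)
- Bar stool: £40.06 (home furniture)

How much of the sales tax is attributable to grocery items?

£1.59

Pasta (2 lb) £1.60: grocery items → 6.75% + 2.75% local = 9.5% → £0.15
Chicken breast (2 lb) £6.50: grocery items → 6.75% + 2.75% local = 9.5% → £0.62
Bananas (3 lb) £2.72: grocery items → 6.75% + 2.75% local = 9.5% → £0.26
Greek yogurt (32 oz) £5.85: grocery items → 6.75% + 2.75% local = 9.5% → £0.56
Tax on grocery items = £0.15 + £0.62 + £0.26 + £0.56 = £1.59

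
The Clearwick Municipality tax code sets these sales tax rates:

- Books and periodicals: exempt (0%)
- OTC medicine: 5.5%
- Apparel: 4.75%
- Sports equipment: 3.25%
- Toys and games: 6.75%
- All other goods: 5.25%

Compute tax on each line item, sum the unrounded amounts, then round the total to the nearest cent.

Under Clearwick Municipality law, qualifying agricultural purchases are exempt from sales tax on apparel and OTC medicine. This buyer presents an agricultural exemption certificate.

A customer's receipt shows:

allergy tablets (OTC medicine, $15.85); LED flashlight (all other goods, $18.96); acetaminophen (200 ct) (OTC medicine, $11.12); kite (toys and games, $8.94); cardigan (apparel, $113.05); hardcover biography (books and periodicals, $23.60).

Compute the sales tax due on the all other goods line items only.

$1.00

LED flashlight $18.96: all other goods → 5.25% → $0.9954
Tax on all other goods: unrounded sum = $0.9954 → $1.00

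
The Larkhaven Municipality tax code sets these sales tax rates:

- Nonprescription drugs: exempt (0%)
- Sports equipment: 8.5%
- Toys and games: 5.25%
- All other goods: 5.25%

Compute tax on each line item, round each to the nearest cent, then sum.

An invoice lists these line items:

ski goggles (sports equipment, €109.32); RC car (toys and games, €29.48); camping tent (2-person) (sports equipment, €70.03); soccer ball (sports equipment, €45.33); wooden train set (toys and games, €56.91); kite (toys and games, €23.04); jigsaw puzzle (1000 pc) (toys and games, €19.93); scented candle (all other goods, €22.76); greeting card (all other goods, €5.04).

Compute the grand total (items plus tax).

Ski goggles €109.32: sports equipment → 8.5% → €9.29
RC car €29.48: toys and games → 5.25% → €1.55
Camping tent (2-person) €70.03: sports equipment → 8.5% → €5.95
Soccer ball €45.33: sports equipment → 8.5% → €3.85
Wooden train set €56.91: toys and games → 5.25% → €2.99
Kite €23.04: toys and games → 5.25% → €1.21
Jigsaw puzzle (1000 pc) €19.93: toys and games → 5.25% → €1.05
Scented candle €22.76: all other goods → 5.25% → €1.19
Greeting card €5.04: all other goods → 5.25% → €0.26
Subtotal = €381.84; tax = €27.34; total due = €409.18

€409.18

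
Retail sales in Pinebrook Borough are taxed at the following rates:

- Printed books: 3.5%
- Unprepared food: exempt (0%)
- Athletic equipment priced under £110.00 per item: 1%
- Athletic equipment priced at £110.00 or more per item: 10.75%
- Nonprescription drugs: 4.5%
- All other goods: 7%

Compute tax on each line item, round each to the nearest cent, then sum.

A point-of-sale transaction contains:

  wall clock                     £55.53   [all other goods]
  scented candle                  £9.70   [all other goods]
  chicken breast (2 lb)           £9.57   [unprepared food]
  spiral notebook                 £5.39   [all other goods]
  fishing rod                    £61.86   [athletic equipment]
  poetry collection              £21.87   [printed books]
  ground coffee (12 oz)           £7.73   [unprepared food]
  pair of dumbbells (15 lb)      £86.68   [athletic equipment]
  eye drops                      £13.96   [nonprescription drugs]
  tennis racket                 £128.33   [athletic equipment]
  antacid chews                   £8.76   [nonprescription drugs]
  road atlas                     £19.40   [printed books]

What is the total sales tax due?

Wall clock £55.53: all other goods → 7% → £3.89
Scented candle £9.70: all other goods → 7% → £0.68
Chicken breast (2 lb) £9.57: unprepared food → 0% → £0.00
Spiral notebook £5.39: all other goods → 7% → £0.38
Fishing rod £61.86: athletic equipment, under £110.00 → 1% → £0.62
Poetry collection £21.87: printed books → 3.5% → £0.77
Ground coffee (12 oz) £7.73: unprepared food → 0% → £0.00
Pair of dumbbells (15 lb) £86.68: athletic equipment, under £110.00 → 1% → £0.87
Eye drops £13.96: nonprescription drugs → 4.5% → £0.63
Tennis racket £128.33: athletic equipment, £110.00 or more → 10.75% → £13.80
Antacid chews £8.76: nonprescription drugs → 4.5% → £0.39
Road atlas £19.40: printed books → 3.5% → £0.68
Total tax = £3.89 + £0.68 + £0.38 + £0.62 + £0.77 + £0.87 + £0.63 + £13.80 + £0.39 + £0.68 = £22.71

£22.71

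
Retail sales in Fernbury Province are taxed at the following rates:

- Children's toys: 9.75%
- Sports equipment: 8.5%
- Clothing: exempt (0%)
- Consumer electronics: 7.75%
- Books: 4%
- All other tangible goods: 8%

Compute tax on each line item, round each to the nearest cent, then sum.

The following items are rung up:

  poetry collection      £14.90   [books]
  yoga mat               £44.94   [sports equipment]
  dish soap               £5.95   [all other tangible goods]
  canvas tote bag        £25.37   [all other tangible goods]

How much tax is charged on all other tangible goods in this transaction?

£2.51

Dish soap £5.95: all other tangible goods → 8% → £0.48
Canvas tote bag £25.37: all other tangible goods → 8% → £2.03
Tax on all other tangible goods = £0.48 + £2.03 = £2.51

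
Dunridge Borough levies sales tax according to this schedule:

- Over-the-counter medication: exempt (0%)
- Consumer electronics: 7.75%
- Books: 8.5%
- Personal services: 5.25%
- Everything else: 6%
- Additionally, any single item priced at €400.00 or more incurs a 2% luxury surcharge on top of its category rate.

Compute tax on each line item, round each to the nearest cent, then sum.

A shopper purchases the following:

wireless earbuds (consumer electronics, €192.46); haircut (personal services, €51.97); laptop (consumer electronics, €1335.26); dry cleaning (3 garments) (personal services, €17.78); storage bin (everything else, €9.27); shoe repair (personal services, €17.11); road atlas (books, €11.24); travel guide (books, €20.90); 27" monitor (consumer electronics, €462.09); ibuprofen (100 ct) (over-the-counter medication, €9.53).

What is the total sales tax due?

€198.02

Wireless earbuds €192.46: consumer electronics → 7.75% → €14.92
Haircut €51.97: personal services → 5.25% → €2.73
Laptop €1335.26: consumer electronics → 7.75% + 2% surcharge = 9.75% → €130.19
Dry cleaning (3 garments) €17.78: personal services → 5.25% → €0.93
Storage bin €9.27: everything else → 6% → €0.56
Shoe repair €17.11: personal services → 5.25% → €0.90
Road atlas €11.24: books → 8.5% → €0.96
Travel guide €20.90: books → 8.5% → €1.78
27" monitor €462.09: consumer electronics → 7.75% + 2% surcharge = 9.75% → €45.05
Ibuprofen (100 ct) €9.53: over-the-counter medication → 0% → €0.00
Total tax = €14.92 + €2.73 + €130.19 + €0.93 + €0.56 + €0.90 + €0.96 + €1.78 + €45.05 = €198.02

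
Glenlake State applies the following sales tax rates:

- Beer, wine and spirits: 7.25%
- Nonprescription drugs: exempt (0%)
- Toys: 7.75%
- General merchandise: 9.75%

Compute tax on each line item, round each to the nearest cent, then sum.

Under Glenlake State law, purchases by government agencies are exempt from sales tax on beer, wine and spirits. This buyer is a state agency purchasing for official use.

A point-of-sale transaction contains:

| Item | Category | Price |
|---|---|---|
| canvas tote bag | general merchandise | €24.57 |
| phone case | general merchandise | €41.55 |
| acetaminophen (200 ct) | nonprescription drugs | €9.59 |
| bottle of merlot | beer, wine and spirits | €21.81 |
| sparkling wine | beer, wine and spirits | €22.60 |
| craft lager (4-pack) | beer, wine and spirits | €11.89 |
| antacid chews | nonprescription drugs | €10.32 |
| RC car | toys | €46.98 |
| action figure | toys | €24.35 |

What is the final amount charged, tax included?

€225.64

Canvas tote bag €24.57: general merchandise → 9.75% → €2.40
Phone case €41.55: general merchandise → 9.75% → €4.05
Acetaminophen (200 ct) €9.59: nonprescription drugs → 0% → €0.00
Bottle of merlot €21.81: beer, wine and spirits, buyer-exempt → 0% → €0.00
Sparkling wine €22.60: beer, wine and spirits, buyer-exempt → 0% → €0.00
Craft lager (4-pack) €11.89: beer, wine and spirits, buyer-exempt → 0% → €0.00
Antacid chews €10.32: nonprescription drugs → 0% → €0.00
RC car €46.98: toys → 7.75% → €3.64
Action figure €24.35: toys → 7.75% → €1.89
Subtotal = €213.66; tax = €11.98; total due = €225.64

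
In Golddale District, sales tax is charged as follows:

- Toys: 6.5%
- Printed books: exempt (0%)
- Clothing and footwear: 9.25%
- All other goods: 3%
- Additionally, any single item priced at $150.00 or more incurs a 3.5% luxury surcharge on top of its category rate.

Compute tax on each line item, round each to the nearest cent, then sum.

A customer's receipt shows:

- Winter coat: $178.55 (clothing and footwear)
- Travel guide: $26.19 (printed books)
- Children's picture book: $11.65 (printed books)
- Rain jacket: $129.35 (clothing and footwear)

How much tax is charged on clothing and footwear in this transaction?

$34.73

Winter coat $178.55: clothing and footwear → 9.25% + 3.5% surcharge = 12.75% → $22.77
Rain jacket $129.35: clothing and footwear → 9.25% → $11.96
Tax on clothing and footwear = $22.77 + $11.96 = $34.73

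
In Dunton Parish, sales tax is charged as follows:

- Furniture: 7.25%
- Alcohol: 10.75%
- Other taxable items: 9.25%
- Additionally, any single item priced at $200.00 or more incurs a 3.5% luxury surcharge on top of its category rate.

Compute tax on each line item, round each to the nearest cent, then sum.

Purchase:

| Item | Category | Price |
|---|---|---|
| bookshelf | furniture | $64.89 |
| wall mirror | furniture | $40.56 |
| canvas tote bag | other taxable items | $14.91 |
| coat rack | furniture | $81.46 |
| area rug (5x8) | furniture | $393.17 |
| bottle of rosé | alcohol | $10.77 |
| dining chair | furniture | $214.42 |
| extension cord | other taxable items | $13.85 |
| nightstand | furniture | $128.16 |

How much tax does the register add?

Bookshelf $64.89: furniture → 7.25% → $4.70
Wall mirror $40.56: furniture → 7.25% → $2.94
Canvas tote bag $14.91: other taxable items → 9.25% → $1.38
Coat rack $81.46: furniture → 7.25% → $5.91
Area rug (5x8) $393.17: furniture → 7.25% + 3.5% surcharge = 10.75% → $42.27
Bottle of rosé $10.77: alcohol → 10.75% → $1.16
Dining chair $214.42: furniture → 7.25% + 3.5% surcharge = 10.75% → $23.05
Extension cord $13.85: other taxable items → 9.25% → $1.28
Nightstand $128.16: furniture → 7.25% → $9.29
Total tax = $4.70 + $2.94 + $1.38 + $5.91 + $42.27 + $1.16 + $23.05 + $1.28 + $9.29 = $91.98

$91.98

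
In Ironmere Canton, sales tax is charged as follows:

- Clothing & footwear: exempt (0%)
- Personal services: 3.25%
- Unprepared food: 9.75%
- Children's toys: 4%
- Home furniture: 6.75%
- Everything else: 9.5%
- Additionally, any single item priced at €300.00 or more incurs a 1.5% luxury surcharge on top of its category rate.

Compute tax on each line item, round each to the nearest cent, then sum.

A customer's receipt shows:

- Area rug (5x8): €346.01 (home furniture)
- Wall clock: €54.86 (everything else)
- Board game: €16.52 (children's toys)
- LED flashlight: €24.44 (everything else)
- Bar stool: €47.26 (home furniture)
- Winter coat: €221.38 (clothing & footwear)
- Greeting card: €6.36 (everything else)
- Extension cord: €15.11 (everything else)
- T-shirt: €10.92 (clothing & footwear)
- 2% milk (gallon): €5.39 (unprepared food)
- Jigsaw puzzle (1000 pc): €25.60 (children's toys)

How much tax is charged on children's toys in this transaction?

€1.68

Board game €16.52: children's toys → 4% → €0.66
Jigsaw puzzle (1000 pc) €25.60: children's toys → 4% → €1.02
Tax on children's toys = €0.66 + €1.02 = €1.68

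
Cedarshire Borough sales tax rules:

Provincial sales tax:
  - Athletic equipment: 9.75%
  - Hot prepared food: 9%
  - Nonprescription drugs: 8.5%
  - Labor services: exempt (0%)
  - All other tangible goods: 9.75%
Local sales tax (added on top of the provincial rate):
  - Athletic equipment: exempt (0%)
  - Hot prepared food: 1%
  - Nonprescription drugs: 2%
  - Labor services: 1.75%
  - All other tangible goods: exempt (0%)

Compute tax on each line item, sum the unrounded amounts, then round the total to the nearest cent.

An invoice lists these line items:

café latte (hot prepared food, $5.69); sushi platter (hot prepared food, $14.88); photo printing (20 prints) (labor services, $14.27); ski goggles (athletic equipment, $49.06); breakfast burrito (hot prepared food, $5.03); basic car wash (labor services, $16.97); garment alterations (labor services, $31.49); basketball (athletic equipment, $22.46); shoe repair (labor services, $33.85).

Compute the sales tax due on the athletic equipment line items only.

$6.97

Ski goggles $49.06: athletic equipment → 9.75% + 0% local = 9.75% → $4.78335
Basketball $22.46: athletic equipment → 9.75% + 0% local = 9.75% → $2.18985
Tax on athletic equipment: unrounded sum = $6.9732 → $6.97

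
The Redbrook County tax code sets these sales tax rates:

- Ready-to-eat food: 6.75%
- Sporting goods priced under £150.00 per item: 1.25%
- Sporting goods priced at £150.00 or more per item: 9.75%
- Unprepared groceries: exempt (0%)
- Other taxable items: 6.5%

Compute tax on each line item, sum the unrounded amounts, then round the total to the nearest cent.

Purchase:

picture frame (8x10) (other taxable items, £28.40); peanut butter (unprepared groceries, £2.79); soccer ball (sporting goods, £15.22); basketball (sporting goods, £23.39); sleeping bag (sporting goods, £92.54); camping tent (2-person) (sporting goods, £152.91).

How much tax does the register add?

£18.39

Picture frame (8x10) £28.40: other taxable items → 6.5% → £1.846
Peanut butter £2.79: unprepared groceries → 0% → £0.00
Soccer ball £15.22: sporting goods, under £150.00 → 1.25% → £0.19025
Basketball £23.39: sporting goods, under £150.00 → 1.25% → £0.292375
Sleeping bag £92.54: sporting goods, under £150.00 → 1.25% → £1.15675
Camping tent (2-person) £152.91: sporting goods, £150.00 or more → 9.75% → £14.908725
Unrounded tax sum = £18.3941 → £18.39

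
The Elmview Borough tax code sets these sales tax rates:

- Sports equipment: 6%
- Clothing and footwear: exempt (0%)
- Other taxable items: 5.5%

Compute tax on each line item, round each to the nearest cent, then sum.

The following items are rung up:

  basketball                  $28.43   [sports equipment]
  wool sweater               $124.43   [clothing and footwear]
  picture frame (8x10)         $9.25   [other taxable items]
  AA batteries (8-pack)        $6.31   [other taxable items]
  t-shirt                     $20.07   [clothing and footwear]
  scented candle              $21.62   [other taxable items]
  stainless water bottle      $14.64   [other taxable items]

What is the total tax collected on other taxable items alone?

Picture frame (8x10) $9.25: other taxable items → 5.5% → $0.51
AA batteries (8-pack) $6.31: other taxable items → 5.5% → $0.35
Scented candle $21.62: other taxable items → 5.5% → $1.19
Stainless water bottle $14.64: other taxable items → 5.5% → $0.81
Tax on other taxable items = $0.51 + $0.35 + $1.19 + $0.81 = $2.86

$2.86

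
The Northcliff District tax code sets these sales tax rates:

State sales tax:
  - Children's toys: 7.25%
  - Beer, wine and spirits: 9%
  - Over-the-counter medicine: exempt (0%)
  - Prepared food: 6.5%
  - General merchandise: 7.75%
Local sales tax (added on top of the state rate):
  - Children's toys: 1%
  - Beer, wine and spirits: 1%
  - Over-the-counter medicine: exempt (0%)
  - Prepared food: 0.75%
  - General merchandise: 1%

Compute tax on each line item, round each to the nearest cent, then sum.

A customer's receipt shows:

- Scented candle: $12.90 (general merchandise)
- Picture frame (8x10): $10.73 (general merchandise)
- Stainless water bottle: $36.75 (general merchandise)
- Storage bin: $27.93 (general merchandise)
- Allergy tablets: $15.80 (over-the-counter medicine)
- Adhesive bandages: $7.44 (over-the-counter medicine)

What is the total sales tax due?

Scented candle $12.90: general merchandise → 7.75% + 1% local = 8.75% → $1.13
Picture frame (8x10) $10.73: general merchandise → 7.75% + 1% local = 8.75% → $0.94
Stainless water bottle $36.75: general merchandise → 7.75% + 1% local = 8.75% → $3.22
Storage bin $27.93: general merchandise → 7.75% + 1% local = 8.75% → $2.44
Allergy tablets $15.80: over-the-counter medicine → 0% + 0% local = 0% → $0.00
Adhesive bandages $7.44: over-the-counter medicine → 0% + 0% local = 0% → $0.00
Total tax = $1.13 + $0.94 + $3.22 + $2.44 = $7.73

$7.73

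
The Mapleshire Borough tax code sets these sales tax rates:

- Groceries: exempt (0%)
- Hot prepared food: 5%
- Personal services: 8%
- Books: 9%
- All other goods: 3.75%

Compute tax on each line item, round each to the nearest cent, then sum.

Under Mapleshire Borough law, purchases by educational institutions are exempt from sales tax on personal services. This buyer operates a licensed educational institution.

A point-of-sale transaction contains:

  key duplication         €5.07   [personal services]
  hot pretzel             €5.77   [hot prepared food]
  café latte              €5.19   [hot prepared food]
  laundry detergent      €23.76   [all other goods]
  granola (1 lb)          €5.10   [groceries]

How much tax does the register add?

€1.44

Key duplication €5.07: personal services, buyer-exempt → 0% → €0.00
Hot pretzel €5.77: hot prepared food → 5% → €0.29
Café latte €5.19: hot prepared food → 5% → €0.26
Laundry detergent €23.76: all other goods → 3.75% → €0.89
Granola (1 lb) €5.10: groceries → 0% → €0.00
Total tax = €0.29 + €0.26 + €0.89 = €1.44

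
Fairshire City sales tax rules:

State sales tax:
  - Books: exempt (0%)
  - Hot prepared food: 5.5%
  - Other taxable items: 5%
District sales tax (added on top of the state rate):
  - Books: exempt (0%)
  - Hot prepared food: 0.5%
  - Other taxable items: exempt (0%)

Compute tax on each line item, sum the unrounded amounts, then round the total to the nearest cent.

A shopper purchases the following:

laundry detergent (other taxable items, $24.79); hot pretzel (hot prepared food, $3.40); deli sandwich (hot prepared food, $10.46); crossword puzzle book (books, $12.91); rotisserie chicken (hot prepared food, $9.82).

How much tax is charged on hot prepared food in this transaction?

Hot pretzel $3.40: hot prepared food → 5.5% + 0.5% district = 6% → $0.204
Deli sandwich $10.46: hot prepared food → 5.5% + 0.5% district = 6% → $0.6276
Rotisserie chicken $9.82: hot prepared food → 5.5% + 0.5% district = 6% → $0.5892
Tax on hot prepared food: unrounded sum = $1.4208 → $1.42

$1.42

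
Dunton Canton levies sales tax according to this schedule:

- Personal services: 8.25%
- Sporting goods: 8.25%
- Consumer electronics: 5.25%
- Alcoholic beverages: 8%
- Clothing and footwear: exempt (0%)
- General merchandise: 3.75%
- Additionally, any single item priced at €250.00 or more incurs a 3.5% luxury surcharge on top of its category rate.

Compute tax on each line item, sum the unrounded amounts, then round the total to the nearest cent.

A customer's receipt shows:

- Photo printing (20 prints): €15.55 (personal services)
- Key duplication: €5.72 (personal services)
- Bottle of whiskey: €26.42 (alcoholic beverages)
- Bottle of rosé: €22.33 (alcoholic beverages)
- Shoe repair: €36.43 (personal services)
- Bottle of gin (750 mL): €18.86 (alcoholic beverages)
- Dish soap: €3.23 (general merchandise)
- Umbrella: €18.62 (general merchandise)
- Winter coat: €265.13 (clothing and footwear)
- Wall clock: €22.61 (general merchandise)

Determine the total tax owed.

Photo printing (20 prints) €15.55: personal services → 8.25% → €1.282875
Key duplication €5.72: personal services → 8.25% → €0.4719
Bottle of whiskey €26.42: alcoholic beverages → 8% → €2.1136
Bottle of rosé €22.33: alcoholic beverages → 8% → €1.7864
Shoe repair €36.43: personal services → 8.25% → €3.005475
Bottle of gin (750 mL) €18.86: alcoholic beverages → 8% → €1.5088
Dish soap €3.23: general merchandise → 3.75% → €0.121125
Umbrella €18.62: general merchandise → 3.75% → €0.69825
Winter coat €265.13: clothing and footwear → 0% + 3.5% surcharge = 3.5% → €9.27955
Wall clock €22.61: general merchandise → 3.75% → €0.847875
Unrounded tax sum = €21.11585 → €21.12

€21.12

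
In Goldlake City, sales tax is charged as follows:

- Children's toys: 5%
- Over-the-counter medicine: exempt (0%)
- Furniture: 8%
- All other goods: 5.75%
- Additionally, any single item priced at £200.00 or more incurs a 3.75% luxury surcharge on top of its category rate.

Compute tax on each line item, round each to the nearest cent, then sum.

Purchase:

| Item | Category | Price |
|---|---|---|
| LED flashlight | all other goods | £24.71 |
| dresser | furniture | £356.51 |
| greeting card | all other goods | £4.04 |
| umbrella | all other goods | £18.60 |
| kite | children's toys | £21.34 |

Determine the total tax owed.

£45.68

LED flashlight £24.71: all other goods → 5.75% → £1.42
Dresser £356.51: furniture → 8% + 3.75% surcharge = 11.75% → £41.89
Greeting card £4.04: all other goods → 5.75% → £0.23
Umbrella £18.60: all other goods → 5.75% → £1.07
Kite £21.34: children's toys → 5% → £1.07
Total tax = £1.42 + £41.89 + £0.23 + £1.07 + £1.07 = £45.68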